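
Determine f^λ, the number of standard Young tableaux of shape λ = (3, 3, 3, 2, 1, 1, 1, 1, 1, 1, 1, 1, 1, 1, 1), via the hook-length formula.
# SYT of shape (3, 3, 3, 2, 1, 1, 1, 1, 1, 1, 1, 1, 1, 1, 1) = 1474704

Hook-length formula: f^λ = n! / Π hook(c), product over all cells c of the Young diagram. For λ = (3, 3, 3, 2, 1, 1, 1, 1, 1, 1, 1, 1, 1, 1, 1), n = 22 boxes. Hook lengths by row (left-to-right, top-to-bottom): [17, 5, 3]; [16, 4, 2]; [15, 3, 1]; [13, 1]; [11]; [10]; [9]; [8]; [7]; [6]; [5]; [4]; [3]; [2]; [1]. Product of hooks = 762187345920000. So f^λ = 22! / 762187345920000 = 1124000727777607680000 / 762187345920000 = 1474704.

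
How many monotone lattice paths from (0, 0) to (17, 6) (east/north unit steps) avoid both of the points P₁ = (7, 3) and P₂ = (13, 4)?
Number of paths = 43527

Inclusion–exclusion. Total paths: C(23, 17) = 100947. Through P₁: C(10, 7)·C(13, 10) = 34320. Through P₂: C(17, 13)·C(6, 4) = 35700. Since P₁ is strictly southwest of P₂, a monotone path through both must visit P₁ then P₂; paths through both = C(10, 7)·C(7, 6)·C(6, 4) = 12600. Avoid both = 100947 − 34320 − 35700 + 12600 = 43527.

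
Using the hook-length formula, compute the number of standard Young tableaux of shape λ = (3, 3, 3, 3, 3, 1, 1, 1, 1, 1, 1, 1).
# SYT of shape (3, 3, 3, 3, 3, 1, 1, 1, 1, 1, 1, 1) = 10744272

Hook-length formula: f^λ = n! / Π hook(c), product over all cells c of the Young diagram. For λ = (3, 3, 3, 3, 3, 1, 1, 1, 1, 1, 1, 1), n = 22 boxes. Hook lengths by row (left-to-right, top-to-bottom): [14, 6, 5]; [13, 5, 4]; [12, 4, 3]; [11, 3, 2]; [10, 2, 1]; [7]; [6]; [5]; [4]; [3]; [2]; [1]. Product of hooks = 104613949440000. So f^λ = 22! / 104613949440000 = 1124000727777607680000 / 104613949440000 = 10744272.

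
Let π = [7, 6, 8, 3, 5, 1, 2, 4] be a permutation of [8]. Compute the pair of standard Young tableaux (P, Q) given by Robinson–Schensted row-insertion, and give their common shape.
P = [1, 2, 4] / [3, 5] / [6, 8] / [7];  Q = [1, 3, 8] / [2, 5] / [4, 7] / [6];  common shape = (3, 2, 2, 1)

Row-insert the values π_1, π_2, … into P one at a time, bumping the leftmost entry strictly greater than the inserted value down to the next row. The recording tableau Q records, in position (i, j), the step at which that cell was added to P.
  Insert 7 (step 1): P = [7];  Q = [1]
  Insert 6 (step 2): P = [6] / [7];  Q = [1] / [2]
  Insert 8 (step 3): P = [6, 8] / [7];  Q = [1, 3] / [2]
  Insert 3 (step 4): P = [3, 8] / [6] / [7];  Q = [1, 3] / [2] / [4]
  Insert 5 (step 5): P = [3, 5] / [6, 8] / [7];  Q = [1, 3] / [2, 5] / [4]
  Insert 1 (step 6): P = [1, 5] / [3, 8] / [6] / [7];  Q = [1, 3] / [2, 5] / [4] / [6]
  Insert 2 (step 7): P = [1, 2] / [3, 5] / [6, 8] / [7];  Q = [1, 3] / [2, 5] / [4, 7] / [6]
  Insert 4 (step 8): P = [1, 2, 4] / [3, 5] / [6, 8] / [7];  Q = [1, 3, 8] / [2, 5] / [4, 7] / [6]
Final shape: (3, 2, 2, 1).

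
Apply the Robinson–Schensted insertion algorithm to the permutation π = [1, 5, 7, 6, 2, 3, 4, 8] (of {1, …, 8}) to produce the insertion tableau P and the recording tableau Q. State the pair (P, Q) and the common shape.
P = [1, 2, 3, 4, 8] / [5, 6] / [7];  Q = [1, 2, 3, 7, 8] / [4, 6] / [5];  common shape = (5, 2, 1)

Row-insert the values π_1, π_2, … into P one at a time, bumping the leftmost entry strictly greater than the inserted value down to the next row. The recording tableau Q records, in position (i, j), the step at which that cell was added to P.
  Insert 1 (step 1): P = [1];  Q = [1]
  Insert 5 (step 2): P = [1, 5];  Q = [1, 2]
  Insert 7 (step 3): P = [1, 5, 7];  Q = [1, 2, 3]
  Insert 6 (step 4): P = [1, 5, 6] / [7];  Q = [1, 2, 3] / [4]
  Insert 2 (step 5): P = [1, 2, 6] / [5] / [7];  Q = [1, 2, 3] / [4] / [5]
  Insert 3 (step 6): P = [1, 2, 3] / [5, 6] / [7];  Q = [1, 2, 3] / [4, 6] / [5]
  Insert 4 (step 7): P = [1, 2, 3, 4] / [5, 6] / [7];  Q = [1, 2, 3, 7] / [4, 6] / [5]
  Insert 8 (step 8): P = [1, 2, 3, 4, 8] / [5, 6] / [7];  Q = [1, 2, 3, 7, 8] / [4, 6] / [5]
Final shape: (5, 2, 1).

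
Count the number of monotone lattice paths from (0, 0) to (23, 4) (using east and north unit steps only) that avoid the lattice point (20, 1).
Number of paths = 17130

Total paths from (0, 0) to (23, 4): C(27, 23) = 17550. Paths through (20, 1): (paths (0, 0) → (20, 1)) × (paths (20, 1) → (23, 4)) = C(21, 20) · C(6, 3) = 21 · 20 = 420. Avoidance count = 17550 − 420 = 17130.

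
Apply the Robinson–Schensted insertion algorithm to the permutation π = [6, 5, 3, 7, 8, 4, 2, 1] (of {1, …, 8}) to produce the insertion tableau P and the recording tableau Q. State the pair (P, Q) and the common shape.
P = [1, 4, 8] / [2, 7] / [3] / [5] / [6];  Q = [1, 4, 5] / [2, 6] / [3] / [7] / [8];  common shape = (3, 2, 1, 1, 1)

Row-insert the values π_1, π_2, … into P one at a time, bumping the leftmost entry strictly greater than the inserted value down to the next row. The recording tableau Q records, in position (i, j), the step at which that cell was added to P.
  Insert 6 (step 1): P = [6];  Q = [1]
  Insert 5 (step 2): P = [5] / [6];  Q = [1] / [2]
  Insert 3 (step 3): P = [3] / [5] / [6];  Q = [1] / [2] / [3]
  Insert 7 (step 4): P = [3, 7] / [5] / [6];  Q = [1, 4] / [2] / [3]
  Insert 8 (step 5): P = [3, 7, 8] / [5] / [6];  Q = [1, 4, 5] / [2] / [3]
  Insert 4 (step 6): P = [3, 4, 8] / [5, 7] / [6];  Q = [1, 4, 5] / [2, 6] / [3]
  Insert 2 (step 7): P = [2, 4, 8] / [3, 7] / [5] / [6];  Q = [1, 4, 5] / [2, 6] / [3] / [7]
  Insert 1 (step 8): P = [1, 4, 8] / [2, 7] / [3] / [5] / [6];  Q = [1, 4, 5] / [2, 6] / [3] / [7] / [8]
Final shape: (3, 2, 1, 1, 1).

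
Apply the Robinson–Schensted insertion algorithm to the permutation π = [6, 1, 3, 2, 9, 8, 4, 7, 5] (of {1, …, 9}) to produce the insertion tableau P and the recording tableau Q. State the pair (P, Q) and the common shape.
P = [1, 2, 4, 5] / [3, 7] / [6, 8] / [9];  Q = [1, 3, 5, 8] / [2, 6] / [4, 7] / [9];  common shape = (4, 2, 2, 1)

Row-insert the values π_1, π_2, … into P one at a time, bumping the leftmost entry strictly greater than the inserted value down to the next row. The recording tableau Q records, in position (i, j), the step at which that cell was added to P.
  Insert 6 (step 1): P = [6];  Q = [1]
  Insert 1 (step 2): P = [1] / [6];  Q = [1] / [2]
  Insert 3 (step 3): P = [1, 3] / [6];  Q = [1, 3] / [2]
  Insert 2 (step 4): P = [1, 2] / [3] / [6];  Q = [1, 3] / [2] / [4]
  Insert 9 (step 5): P = [1, 2, 9] / [3] / [6];  Q = [1, 3, 5] / [2] / [4]
  Insert 8 (step 6): P = [1, 2, 8] / [3, 9] / [6];  Q = [1, 3, 5] / [2, 6] / [4]
  Insert 4 (step 7): P = [1, 2, 4] / [3, 8] / [6, 9];  Q = [1, 3, 5] / [2, 6] / [4, 7]
  Insert 7 (step 8): P = [1, 2, 4, 7] / [3, 8] / [6, 9];  Q = [1, 3, 5, 8] / [2, 6] / [4, 7]
  Insert 5 (step 9): P = [1, 2, 4, 5] / [3, 7] / [6, 8] / [9];  Q = [1, 3, 5, 8] / [2, 6] / [4, 7] / [9]
Final shape: (4, 2, 2, 1).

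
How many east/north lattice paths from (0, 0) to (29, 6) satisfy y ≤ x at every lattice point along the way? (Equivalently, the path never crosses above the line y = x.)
Number of paths = 1298528

By the reflection principle (André's argument), the number of monotone paths to (29, 6) with n ≤ m that never go above y = x is C(35, 29) − C(35, 30) = 1623160 − 324632 = 1298528.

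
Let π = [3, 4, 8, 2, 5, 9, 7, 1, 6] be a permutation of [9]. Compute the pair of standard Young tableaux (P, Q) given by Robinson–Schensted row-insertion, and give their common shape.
P = [1, 4, 5, 6] / [2, 7, 9] / [3, 8];  Q = [1, 2, 3, 6] / [4, 5, 7] / [8, 9];  common shape = (4, 3, 2)

Row-insert the values π_1, π_2, … into P one at a time, bumping the leftmost entry strictly greater than the inserted value down to the next row. The recording tableau Q records, in position (i, j), the step at which that cell was added to P.
  Insert 3 (step 1): P = [3];  Q = [1]
  Insert 4 (step 2): P = [3, 4];  Q = [1, 2]
  Insert 8 (step 3): P = [3, 4, 8];  Q = [1, 2, 3]
  Insert 2 (step 4): P = [2, 4, 8] / [3];  Q = [1, 2, 3] / [4]
  Insert 5 (step 5): P = [2, 4, 5] / [3, 8];  Q = [1, 2, 3] / [4, 5]
  Insert 9 (step 6): P = [2, 4, 5, 9] / [3, 8];  Q = [1, 2, 3, 6] / [4, 5]
  Insert 7 (step 7): P = [2, 4, 5, 7] / [3, 8, 9];  Q = [1, 2, 3, 6] / [4, 5, 7]
  Insert 1 (step 8): P = [1, 4, 5, 7] / [2, 8, 9] / [3];  Q = [1, 2, 3, 6] / [4, 5, 7] / [8]
  Insert 6 (step 9): P = [1, 4, 5, 6] / [2, 7, 9] / [3, 8];  Q = [1, 2, 3, 6] / [4, 5, 7] / [8, 9]
Final shape: (4, 3, 2).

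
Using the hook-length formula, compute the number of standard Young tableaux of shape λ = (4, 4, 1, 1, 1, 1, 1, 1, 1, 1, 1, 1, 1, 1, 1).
# SYT of shape (4, 4, 1, 1, 1, 1, 1, 1, 1, 1, 1, 1, 1, 1, 1) = 186200

Hook-length formula: f^λ = n! / Π hook(c), product over all cells c of the Young diagram. For λ = (4, 4, 1, 1, 1, 1, 1, 1, 1, 1, 1, 1, 1, 1, 1), n = 21 boxes. Hook lengths by row (left-to-right, top-to-bottom): [18, 4, 3, 2]; [17, 3, 2, 1]; [13]; [12]; [11]; [10]; [9]; [8]; [7]; [6]; [5]; [4]; [3]; [2]; [1]. Product of hooks = 274387444531200. So f^λ = 21! / 274387444531200 = 51090942171709440000 / 274387444531200 = 186200.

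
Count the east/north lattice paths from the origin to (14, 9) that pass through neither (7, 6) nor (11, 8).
Number of paths = 411902

Inclusion–exclusion. Total paths: C(23, 14) = 817190. Through P₁: C(13, 7)·C(10, 7) = 205920. Through P₂: C(19, 11)·C(4, 3) = 302328. Since P₁ is strictly southwest of P₂, a monotone path through both must visit P₁ then P₂; paths through both = C(13, 7)·C(6, 4)·C(4, 3) = 102960. Avoid both = 817190 − 205920 − 302328 + 102960 = 411902.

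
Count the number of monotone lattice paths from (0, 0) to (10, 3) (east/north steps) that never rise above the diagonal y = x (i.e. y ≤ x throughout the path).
Number of paths = 208

By the reflection principle (André's argument), the number of monotone paths to (10, 3) with n ≤ m that never go above y = x is C(13, 10) − C(13, 11) = 286 − 78 = 208.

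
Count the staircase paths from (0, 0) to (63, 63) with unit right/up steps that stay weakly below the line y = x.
C_63 = 94295850558771979787935384946380125

These NE paths below the diagonal are counted by the Catalan number C_n = (1/(n + 1)) · C(2n, n). For n = 63: C_63 = (1/64) · C(126, 63) = 6034934435761406706427864636568328000/64 = 94295850558771979787935384946380125.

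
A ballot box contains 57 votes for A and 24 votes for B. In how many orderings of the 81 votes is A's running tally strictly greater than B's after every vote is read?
Strict-lead orderings = 93927421107531525800

Total orderings of the 81 votes with 57 for A: C(81, 57) = 230549124536668290600. By the Bertrand ballot formula (Cycle Lemma / reflection principle), the number of orderings in which A is strictly ahead of B throughout is (p − q)/(p + q) · C(p + q, p) = (57 − 24)/(57 + 24) · 230549124536668290600 = 93927421107531525800.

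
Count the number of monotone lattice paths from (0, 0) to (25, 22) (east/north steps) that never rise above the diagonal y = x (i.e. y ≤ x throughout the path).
Number of paths = 2282138106804

By the reflection principle (André's argument), the number of monotone paths to (25, 22) with n ≤ m that never go above y = x is C(47, 25) − C(47, 26) = 14833897694226 − 12551759587422 = 2282138106804.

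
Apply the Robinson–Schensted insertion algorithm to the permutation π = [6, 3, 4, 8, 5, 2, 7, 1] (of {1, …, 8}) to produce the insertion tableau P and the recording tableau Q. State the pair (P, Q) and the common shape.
P = [1, 4, 5, 7] / [2, 8] / [3] / [6];  Q = [1, 3, 4, 7] / [2, 5] / [6] / [8];  common shape = (4, 2, 1, 1)

Row-insert the values π_1, π_2, … into P one at a time, bumping the leftmost entry strictly greater than the inserted value down to the next row. The recording tableau Q records, in position (i, j), the step at which that cell was added to P.
  Insert 6 (step 1): P = [6];  Q = [1]
  Insert 3 (step 2): P = [3] / [6];  Q = [1] / [2]
  Insert 4 (step 3): P = [3, 4] / [6];  Q = [1, 3] / [2]
  Insert 8 (step 4): P = [3, 4, 8] / [6];  Q = [1, 3, 4] / [2]
  Insert 5 (step 5): P = [3, 4, 5] / [6, 8];  Q = [1, 3, 4] / [2, 5]
  Insert 2 (step 6): P = [2, 4, 5] / [3, 8] / [6];  Q = [1, 3, 4] / [2, 5] / [6]
  Insert 7 (step 7): P = [2, 4, 5, 7] / [3, 8] / [6];  Q = [1, 3, 4, 7] / [2, 5] / [6]
  Insert 1 (step 8): P = [1, 4, 5, 7] / [2, 8] / [3] / [6];  Q = [1, 3, 4, 7] / [2, 5] / [6] / [8]
Final shape: (4, 2, 1, 1).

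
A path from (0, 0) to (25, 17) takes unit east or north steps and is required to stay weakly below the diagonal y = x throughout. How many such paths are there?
Number of paths = 88152205554

By the reflection principle (André's argument), the number of monotone paths to (25, 17) with n ≤ m that never go above y = x is C(42, 25) − C(42, 26) = 254661927156 − 166509721602 = 88152205554.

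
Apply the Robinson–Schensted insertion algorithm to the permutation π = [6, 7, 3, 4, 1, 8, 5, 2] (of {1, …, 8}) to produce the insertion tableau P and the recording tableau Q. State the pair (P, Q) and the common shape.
P = [1, 2, 5] / [3, 4, 8] / [6, 7];  Q = [1, 2, 6] / [3, 4, 7] / [5, 8];  common shape = (3, 3, 2)

Row-insert the values π_1, π_2, … into P one at a time, bumping the leftmost entry strictly greater than the inserted value down to the next row. The recording tableau Q records, in position (i, j), the step at which that cell was added to P.
  Insert 6 (step 1): P = [6];  Q = [1]
  Insert 7 (step 2): P = [6, 7];  Q = [1, 2]
  Insert 3 (step 3): P = [3, 7] / [6];  Q = [1, 2] / [3]
  Insert 4 (step 4): P = [3, 4] / [6, 7];  Q = [1, 2] / [3, 4]
  Insert 1 (step 5): P = [1, 4] / [3, 7] / [6];  Q = [1, 2] / [3, 4] / [5]
  Insert 8 (step 6): P = [1, 4, 8] / [3, 7] / [6];  Q = [1, 2, 6] / [3, 4] / [5]
  Insert 5 (step 7): P = [1, 4, 5] / [3, 7, 8] / [6];  Q = [1, 2, 6] / [3, 4, 7] / [5]
  Insert 2 (step 8): P = [1, 2, 5] / [3, 4, 8] / [6, 7];  Q = [1, 2, 6] / [3, 4, 7] / [5, 8]
Final shape: (3, 3, 2).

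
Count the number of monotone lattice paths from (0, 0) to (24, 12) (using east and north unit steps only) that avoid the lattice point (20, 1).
Number of paths = 1251649035

Total paths from (0, 0) to (24, 12): C(36, 24) = 1251677700. Paths through (20, 1): (paths (0, 0) → (20, 1)) × (paths (20, 1) → (24, 12)) = C(21, 20) · C(15, 4) = 21 · 1365 = 28665. Avoidance count = 1251677700 − 28665 = 1251649035.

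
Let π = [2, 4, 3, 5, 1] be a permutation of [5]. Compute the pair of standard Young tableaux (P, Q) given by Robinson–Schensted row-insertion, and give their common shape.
P = [1, 3, 5] / [2] / [4];  Q = [1, 2, 4] / [3] / [5];  common shape = (3, 1, 1)

Row-insert the values π_1, π_2, … into P one at a time, bumping the leftmost entry strictly greater than the inserted value down to the next row. The recording tableau Q records, in position (i, j), the step at which that cell was added to P.
  Insert 2 (step 1): P = [2];  Q = [1]
  Insert 4 (step 2): P = [2, 4];  Q = [1, 2]
  Insert 3 (step 3): P = [2, 3] / [4];  Q = [1, 2] / [3]
  Insert 5 (step 4): P = [2, 3, 5] / [4];  Q = [1, 2, 4] / [3]
  Insert 1 (step 5): P = [1, 3, 5] / [2] / [4];  Q = [1, 2, 4] / [3] / [5]
Final shape: (3, 1, 1).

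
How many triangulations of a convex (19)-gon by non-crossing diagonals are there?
C_17 = 129644790

These polygon triangulations are counted by the Catalan number C_n = (1/(n + 1)) · C(2n, n). For n = 17: C_17 = (1/18) · C(34, 17) = 2333606220/18 = 129644790.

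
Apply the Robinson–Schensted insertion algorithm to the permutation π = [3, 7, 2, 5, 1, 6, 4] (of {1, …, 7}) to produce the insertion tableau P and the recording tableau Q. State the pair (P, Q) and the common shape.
P = [1, 4, 6] / [2, 5] / [3, 7];  Q = [1, 2, 6] / [3, 4] / [5, 7];  common shape = (3, 2, 2)

Row-insert the values π_1, π_2, … into P one at a time, bumping the leftmost entry strictly greater than the inserted value down to the next row. The recording tableau Q records, in position (i, j), the step at which that cell was added to P.
  Insert 3 (step 1): P = [3];  Q = [1]
  Insert 7 (step 2): P = [3, 7];  Q = [1, 2]
  Insert 2 (step 3): P = [2, 7] / [3];  Q = [1, 2] / [3]
  Insert 5 (step 4): P = [2, 5] / [3, 7];  Q = [1, 2] / [3, 4]
  Insert 1 (step 5): P = [1, 5] / [2, 7] / [3];  Q = [1, 2] / [3, 4] / [5]
  Insert 6 (step 6): P = [1, 5, 6] / [2, 7] / [3];  Q = [1, 2, 6] / [3, 4] / [5]
  Insert 4 (step 7): P = [1, 4, 6] / [2, 5] / [3, 7];  Q = [1, 2, 6] / [3, 4] / [5, 7]
Final shape: (3, 2, 2).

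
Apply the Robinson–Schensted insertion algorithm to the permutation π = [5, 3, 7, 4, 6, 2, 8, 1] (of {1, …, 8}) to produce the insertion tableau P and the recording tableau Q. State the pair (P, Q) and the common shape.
P = [1, 4, 6, 8] / [2, 7] / [3] / [5];  Q = [1, 3, 5, 7] / [2, 4] / [6] / [8];  common shape = (4, 2, 1, 1)

Row-insert the values π_1, π_2, … into P one at a time, bumping the leftmost entry strictly greater than the inserted value down to the next row. The recording tableau Q records, in position (i, j), the step at which that cell was added to P.
  Insert 5 (step 1): P = [5];  Q = [1]
  Insert 3 (step 2): P = [3] / [5];  Q = [1] / [2]
  Insert 7 (step 3): P = [3, 7] / [5];  Q = [1, 3] / [2]
  Insert 4 (step 4): P = [3, 4] / [5, 7];  Q = [1, 3] / [2, 4]
  Insert 6 (step 5): P = [3, 4, 6] / [5, 7];  Q = [1, 3, 5] / [2, 4]
  Insert 2 (step 6): P = [2, 4, 6] / [3, 7] / [5];  Q = [1, 3, 5] / [2, 4] / [6]
  Insert 8 (step 7): P = [2, 4, 6, 8] / [3, 7] / [5];  Q = [1, 3, 5, 7] / [2, 4] / [6]
  Insert 1 (step 8): P = [1, 4, 6, 8] / [2, 7] / [3] / [5];  Q = [1, 3, 5, 7] / [2, 4] / [6] / [8]
Final shape: (4, 2, 1, 1).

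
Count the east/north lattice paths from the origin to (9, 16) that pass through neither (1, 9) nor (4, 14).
Number of paths = 1926125

Inclusion–exclusion. Total paths: C(25, 9) = 2042975. Through P₁: C(10, 1)·C(15, 8) = 64350. Through P₂: C(18, 4)·C(7, 5) = 64260. Since P₁ is strictly southwest of P₂, a monotone path through both must visit P₁ then P₂; paths through both = C(10, 1)·C(8, 3)·C(7, 5) = 11760. Avoid both = 2042975 − 64350 − 64260 + 11760 = 1926125.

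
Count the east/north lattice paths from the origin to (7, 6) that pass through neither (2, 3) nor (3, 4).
Number of paths = 931

Inclusion–exclusion. Total paths: C(13, 7) = 1716. Through P₁: C(5, 2)·C(8, 5) = 560. Through P₂: C(7, 3)·C(6, 4) = 525. Since P₁ is strictly southwest of P₂, a monotone path through both must visit P₁ then P₂; paths through both = C(5, 2)·C(2, 1)·C(6, 4) = 300. Avoid both = 1716 − 560 − 525 + 300 = 931.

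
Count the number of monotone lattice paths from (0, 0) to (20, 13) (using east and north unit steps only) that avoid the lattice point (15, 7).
Number of paths = 494375112

Total paths from (0, 0) to (20, 13): C(33, 20) = 573166440. Paths through (15, 7): (paths (0, 0) → (15, 7)) × (paths (15, 7) → (20, 13)) = C(22, 15) · C(11, 5) = 170544 · 462 = 78791328. Avoidance count = 573166440 − 78791328 = 494375112.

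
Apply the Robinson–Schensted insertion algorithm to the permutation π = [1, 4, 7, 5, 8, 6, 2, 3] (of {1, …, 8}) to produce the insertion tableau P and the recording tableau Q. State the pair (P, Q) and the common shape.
P = [1, 2, 3, 6] / [4, 5] / [7, 8];  Q = [1, 2, 3, 5] / [4, 6] / [7, 8];  common shape = (4, 2, 2)

Row-insert the values π_1, π_2, … into P one at a time, bumping the leftmost entry strictly greater than the inserted value down to the next row. The recording tableau Q records, in position (i, j), the step at which that cell was added to P.
  Insert 1 (step 1): P = [1];  Q = [1]
  Insert 4 (step 2): P = [1, 4];  Q = [1, 2]
  Insert 7 (step 3): P = [1, 4, 7];  Q = [1, 2, 3]
  Insert 5 (step 4): P = [1, 4, 5] / [7];  Q = [1, 2, 3] / [4]
  Insert 8 (step 5): P = [1, 4, 5, 8] / [7];  Q = [1, 2, 3, 5] / [4]
  Insert 6 (step 6): P = [1, 4, 5, 6] / [7, 8];  Q = [1, 2, 3, 5] / [4, 6]
  Insert 2 (step 7): P = [1, 2, 5, 6] / [4, 8] / [7];  Q = [1, 2, 3, 5] / [4, 6] / [7]
  Insert 3 (step 8): P = [1, 2, 3, 6] / [4, 5] / [7, 8];  Q = [1, 2, 3, 5] / [4, 6] / [7, 8]
Final shape: (4, 2, 2).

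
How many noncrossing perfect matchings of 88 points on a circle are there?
C_44 = 583300119592996693088040

These noncrossing handshakes are counted by the Catalan number C_n = (1/(n + 1)) · C(2n, n). For n = 44: C_44 = (1/45) · C(88, 44) = 26248505381684851188961800/45 = 583300119592996693088040.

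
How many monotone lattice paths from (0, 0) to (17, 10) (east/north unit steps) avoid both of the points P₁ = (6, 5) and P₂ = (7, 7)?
Number of paths = 5833113

Inclusion–exclusion. Total paths: C(27, 17) = 8436285. Through P₁: C(11, 6)·C(16, 11) = 2018016. Through P₂: C(14, 7)·C(13, 10) = 981552. Since P₁ is strictly southwest of P₂, a monotone path through both must visit P₁ then P₂; paths through both = C(11, 6)·C(3, 1)·C(13, 10) = 396396. Avoid both = 8436285 − 2018016 − 981552 + 396396 = 5833113.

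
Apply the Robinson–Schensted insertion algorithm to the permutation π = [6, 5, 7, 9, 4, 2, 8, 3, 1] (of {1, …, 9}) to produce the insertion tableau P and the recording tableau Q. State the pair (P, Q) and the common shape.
P = [1, 3, 8] / [2, 7] / [4, 9] / [5] / [6];  Q = [1, 3, 4] / [2, 7] / [5, 8] / [6] / [9];  common shape = (3, 2, 2, 1, 1)

Row-insert the values π_1, π_2, … into P one at a time, bumping the leftmost entry strictly greater than the inserted value down to the next row. The recording tableau Q records, in position (i, j), the step at which that cell was added to P.
  Insert 6 (step 1): P = [6];  Q = [1]
  Insert 5 (step 2): P = [5] / [6];  Q = [1] / [2]
  Insert 7 (step 3): P = [5, 7] / [6];  Q = [1, 3] / [2]
  Insert 9 (step 4): P = [5, 7, 9] / [6];  Q = [1, 3, 4] / [2]
  Insert 4 (step 5): P = [4, 7, 9] / [5] / [6];  Q = [1, 3, 4] / [2] / [5]
  Insert 2 (step 6): P = [2, 7, 9] / [4] / [5] / [6];  Q = [1, 3, 4] / [2] / [5] / [6]
  Insert 8 (step 7): P = [2, 7, 8] / [4, 9] / [5] / [6];  Q = [1, 3, 4] / [2, 7] / [5] / [6]
  Insert 3 (step 8): P = [2, 3, 8] / [4, 7] / [5, 9] / [6];  Q = [1, 3, 4] / [2, 7] / [5, 8] / [6]
  Insert 1 (step 9): P = [1, 3, 8] / [2, 7] / [4, 9] / [5] / [6];  Q = [1, 3, 4] / [2, 7] / [5, 8] / [6] / [9]
Final shape: (3, 2, 2, 1, 1).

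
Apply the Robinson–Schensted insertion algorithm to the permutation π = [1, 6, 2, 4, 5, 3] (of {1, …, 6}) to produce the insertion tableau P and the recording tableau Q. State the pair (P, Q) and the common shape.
P = [1, 2, 3, 5] / [4] / [6];  Q = [1, 2, 4, 5] / [3] / [6];  common shape = (4, 1, 1)

Row-insert the values π_1, π_2, … into P one at a time, bumping the leftmost entry strictly greater than the inserted value down to the next row. The recording tableau Q records, in position (i, j), the step at which that cell was added to P.
  Insert 1 (step 1): P = [1];  Q = [1]
  Insert 6 (step 2): P = [1, 6];  Q = [1, 2]
  Insert 2 (step 3): P = [1, 2] / [6];  Q = [1, 2] / [3]
  Insert 4 (step 4): P = [1, 2, 4] / [6];  Q = [1, 2, 4] / [3]
  Insert 5 (step 5): P = [1, 2, 4, 5] / [6];  Q = [1, 2, 4, 5] / [3]
  Insert 3 (step 6): P = [1, 2, 3, 5] / [4] / [6];  Q = [1, 2, 4, 5] / [3] / [6]
Final shape: (4, 1, 1).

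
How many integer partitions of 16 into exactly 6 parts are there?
p(16, 6 parts) = 35

Partitions of n into exactly k parts ↔ partitions of n − k into at most k parts (subtract 1 from each part). For n = 16, k = 6, the partitions are: 11+1+1+1+1+1, 10+2+1+1+1+1, 9+3+1+1+1+1, 9+2+2+1+1+1, 8+4+1+1+1+1, 8+3+2+1+1+1, 8+2+2+2+1+1, 7+5+1+1+1+1, 7+4+2+1+1+1, 7+3+3+1+1+1, 7+3+2+2+1+1, 7+2+2+2+2+1, 6+6+1+1+1+1, 6+5+2+1+1+1, 6+4+3+1+1+1, 6+4+2+2+1+1, 6+3+3+2+1+1, 6+3+2+2+2+1, 6+2+2+2+2+2, 5+5+3+1+1+1, 5+5+2+2+1+1, 5+4+4+1+1+1, 5+4+3+2+1+1, 5+4+2+2+2+1, 5+3+3+3+1+1, 5+3+3+2+2+1, 5+3+2+2+2+2, 4+4+4+2+1+1, 4+4+3+3+1+1, 4+4+3+2+2+1, … (35 total). Count = 35.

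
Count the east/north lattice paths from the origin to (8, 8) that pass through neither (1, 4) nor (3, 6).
Number of paths = 10086

Inclusion–exclusion. Total paths: C(16, 8) = 12870. Through P₁: C(5, 1)·C(11, 7) = 1650. Through P₂: C(9, 3)·C(7, 5) = 1764. Since P₁ is strictly southwest of P₂, a monotone path through both must visit P₁ then P₂; paths through both = C(5, 1)·C(4, 2)·C(7, 5) = 630. Avoid both = 12870 − 1650 − 1764 + 630 = 10086.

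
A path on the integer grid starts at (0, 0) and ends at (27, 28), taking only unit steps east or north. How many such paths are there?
Number of paths = 3824345300380220

A monotone lattice path from (0, 0) to (27, 28) consists of 27 east steps and 28 north steps in some order, so it is determined by which 27 of the 55 steps are east. The count is C(55, 27) = 3824345300380220.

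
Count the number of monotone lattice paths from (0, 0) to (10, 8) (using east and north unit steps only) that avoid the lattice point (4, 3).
Number of paths = 27588

Total paths from (0, 0) to (10, 8): C(18, 10) = 43758. Paths through (4, 3): (paths (0, 0) → (4, 3)) × (paths (4, 3) → (10, 8)) = C(7, 4) · C(11, 6) = 35 · 462 = 16170. Avoidance count = 43758 − 16170 = 27588.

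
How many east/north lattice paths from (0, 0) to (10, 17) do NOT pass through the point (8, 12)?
Number of paths = 5790915

Total paths from (0, 0) to (10, 17): C(27, 10) = 8436285. Paths through (8, 12): (paths (0, 0) → (8, 12)) × (paths (8, 12) → (10, 17)) = C(20, 8) · C(7, 2) = 125970 · 21 = 2645370. Avoidance count = 8436285 − 2645370 = 5790915.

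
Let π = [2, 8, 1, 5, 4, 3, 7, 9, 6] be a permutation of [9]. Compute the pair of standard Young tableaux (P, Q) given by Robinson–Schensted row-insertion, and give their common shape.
P = [1, 3, 6, 9] / [2, 4, 7] / [5] / [8];  Q = [1, 2, 7, 8] / [3, 4, 9] / [5] / [6];  common shape = (4, 3, 1, 1)

Row-insert the values π_1, π_2, … into P one at a time, bumping the leftmost entry strictly greater than the inserted value down to the next row. The recording tableau Q records, in position (i, j), the step at which that cell was added to P.
  Insert 2 (step 1): P = [2];  Q = [1]
  Insert 8 (step 2): P = [2, 8];  Q = [1, 2]
  Insert 1 (step 3): P = [1, 8] / [2];  Q = [1, 2] / [3]
  Insert 5 (step 4): P = [1, 5] / [2, 8];  Q = [1, 2] / [3, 4]
  Insert 4 (step 5): P = [1, 4] / [2, 5] / [8];  Q = [1, 2] / [3, 4] / [5]
  Insert 3 (step 6): P = [1, 3] / [2, 4] / [5] / [8];  Q = [1, 2] / [3, 4] / [5] / [6]
  Insert 7 (step 7): P = [1, 3, 7] / [2, 4] / [5] / [8];  Q = [1, 2, 7] / [3, 4] / [5] / [6]
  Insert 9 (step 8): P = [1, 3, 7, 9] / [2, 4] / [5] / [8];  Q = [1, 2, 7, 8] / [3, 4] / [5] / [6]
  Insert 6 (step 9): P = [1, 3, 6, 9] / [2, 4, 7] / [5] / [8];  Q = [1, 2, 7, 8] / [3, 4, 9] / [5] / [6]
Final shape: (4, 3, 1, 1).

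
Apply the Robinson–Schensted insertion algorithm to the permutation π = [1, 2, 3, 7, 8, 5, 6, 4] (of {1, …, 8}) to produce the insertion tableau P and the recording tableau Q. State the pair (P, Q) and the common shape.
P = [1, 2, 3, 4, 6] / [5, 8] / [7];  Q = [1, 2, 3, 4, 5] / [6, 7] / [8];  common shape = (5, 2, 1)

Row-insert the values π_1, π_2, … into P one at a time, bumping the leftmost entry strictly greater than the inserted value down to the next row. The recording tableau Q records, in position (i, j), the step at which that cell was added to P.
  Insert 1 (step 1): P = [1];  Q = [1]
  Insert 2 (step 2): P = [1, 2];  Q = [1, 2]
  Insert 3 (step 3): P = [1, 2, 3];  Q = [1, 2, 3]
  Insert 7 (step 4): P = [1, 2, 3, 7];  Q = [1, 2, 3, 4]
  Insert 8 (step 5): P = [1, 2, 3, 7, 8];  Q = [1, 2, 3, 4, 5]
  Insert 5 (step 6): P = [1, 2, 3, 5, 8] / [7];  Q = [1, 2, 3, 4, 5] / [6]
  Insert 6 (step 7): P = [1, 2, 3, 5, 6] / [7, 8];  Q = [1, 2, 3, 4, 5] / [6, 7]
  Insert 4 (step 8): P = [1, 2, 3, 4, 6] / [5, 8] / [7];  Q = [1, 2, 3, 4, 5] / [6, 7] / [8]
Final shape: (5, 2, 1).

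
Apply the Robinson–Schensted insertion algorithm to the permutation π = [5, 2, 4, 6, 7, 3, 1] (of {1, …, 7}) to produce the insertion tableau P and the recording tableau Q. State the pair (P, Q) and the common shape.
P = [1, 3, 6, 7] / [2] / [4] / [5];  Q = [1, 3, 4, 5] / [2] / [6] / [7];  common shape = (4, 1, 1, 1)

Row-insert the values π_1, π_2, … into P one at a time, bumping the leftmost entry strictly greater than the inserted value down to the next row. The recording tableau Q records, in position (i, j), the step at which that cell was added to P.
  Insert 5 (step 1): P = [5];  Q = [1]
  Insert 2 (step 2): P = [2] / [5];  Q = [1] / [2]
  Insert 4 (step 3): P = [2, 4] / [5];  Q = [1, 3] / [2]
  Insert 6 (step 4): P = [2, 4, 6] / [5];  Q = [1, 3, 4] / [2]
  Insert 7 (step 5): P = [2, 4, 6, 7] / [5];  Q = [1, 3, 4, 5] / [2]
  Insert 3 (step 6): P = [2, 3, 6, 7] / [4] / [5];  Q = [1, 3, 4, 5] / [2] / [6]
  Insert 1 (step 7): P = [1, 3, 6, 7] / [2] / [4] / [5];  Q = [1, 3, 4, 5] / [2] / [6] / [7]
Final shape: (4, 1, 1, 1).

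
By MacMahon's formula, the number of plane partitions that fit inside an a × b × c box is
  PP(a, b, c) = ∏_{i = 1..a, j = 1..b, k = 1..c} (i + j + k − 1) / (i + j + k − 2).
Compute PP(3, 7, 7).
PP(3, 7, 7) = 877262100

Evaluate the triple product over i = 1..3, j = 1..7, k = 1..7. The factors are (2/1) · (3/2) · (4/3) · (5/4) · (6/5) · (7/6) · (8/7) · (3/2) · … (147 factors total). The numerators and denominators telescope so the product is an integer; carrying out the multiplication exactly gives PP(3, 7, 7) = 877262100.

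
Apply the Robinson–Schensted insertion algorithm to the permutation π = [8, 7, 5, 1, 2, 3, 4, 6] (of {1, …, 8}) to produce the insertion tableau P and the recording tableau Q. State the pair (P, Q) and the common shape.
P = [1, 2, 3, 4, 6] / [5] / [7] / [8];  Q = [1, 5, 6, 7, 8] / [2] / [3] / [4];  common shape = (5, 1, 1, 1)

Row-insert the values π_1, π_2, … into P one at a time, bumping the leftmost entry strictly greater than the inserted value down to the next row. The recording tableau Q records, in position (i, j), the step at which that cell was added to P.
  Insert 8 (step 1): P = [8];  Q = [1]
  Insert 7 (step 2): P = [7] / [8];  Q = [1] / [2]
  Insert 5 (step 3): P = [5] / [7] / [8];  Q = [1] / [2] / [3]
  Insert 1 (step 4): P = [1] / [5] / [7] / [8];  Q = [1] / [2] / [3] / [4]
  Insert 2 (step 5): P = [1, 2] / [5] / [7] / [8];  Q = [1, 5] / [2] / [3] / [4]
  Insert 3 (step 6): P = [1, 2, 3] / [5] / [7] / [8];  Q = [1, 5, 6] / [2] / [3] / [4]
  Insert 4 (step 7): P = [1, 2, 3, 4] / [5] / [7] / [8];  Q = [1, 5, 6, 7] / [2] / [3] / [4]
  Insert 6 (step 8): P = [1, 2, 3, 4, 6] / [5] / [7] / [8];  Q = [1, 5, 6, 7, 8] / [2] / [3] / [4]
Final shape: (5, 1, 1, 1).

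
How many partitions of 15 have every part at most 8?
p(15, parts ≤ 8) = 146

Partitions of 15 with all parts ≤ 8: 8+7, 8+6+1, 8+5+2, 8+5+1+1, 8+4+3, 8+4+2+1, 8+4+1+1+1, 8+3+3+1, 8+3+2+2, 8+3+2+1+1, 8+3+1+1+1+1, 8+2+2+2+1, 8+2+2+1+1+1, 8+2+1+1+1+1+1, 8+1+1+1+1+1+1+1, 7+7+1, 7+6+2, 7+6+1+1, 7+5+3, 7+5+2+1, 7+5+1+1+1, 7+4+4, 7+4+3+1, 7+4+2+2, 7+4+2+1+1, 7+4+1+1+1+1, 7+3+3+2, 7+3+3+1+1, 7+3+2+2+1, 7+3+2+1+1+1, … (146 total). Count = 146.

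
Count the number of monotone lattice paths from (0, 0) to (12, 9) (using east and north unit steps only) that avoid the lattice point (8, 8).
Number of paths = 229580

Total paths from (0, 0) to (12, 9): C(21, 12) = 293930. Paths through (8, 8): (paths (0, 0) → (8, 8)) × (paths (8, 8) → (12, 9)) = C(16, 8) · C(5, 4) = 12870 · 5 = 64350. Avoidance count = 293930 − 64350 = 229580.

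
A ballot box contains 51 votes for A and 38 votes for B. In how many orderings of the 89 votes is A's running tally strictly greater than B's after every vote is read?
Strict-lead orderings = 2972221065238567530640824

Total orderings of the 89 votes with 51 for A: C(89, 51) = 20348282677402500786694872. By the Bertrand ballot formula (Cycle Lemma / reflection principle), the number of orderings in which A is strictly ahead of B throughout is (p − q)/(p + q) · C(p + q, p) = (51 − 38)/(51 + 38) · 20348282677402500786694872 = 2972221065238567530640824.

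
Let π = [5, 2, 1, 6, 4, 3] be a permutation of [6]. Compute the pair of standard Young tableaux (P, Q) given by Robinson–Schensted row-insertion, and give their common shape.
P = [1, 3] / [2, 4] / [5, 6];  Q = [1, 4] / [2, 5] / [3, 6];  common shape = (2, 2, 2)

Row-insert the values π_1, π_2, … into P one at a time, bumping the leftmost entry strictly greater than the inserted value down to the next row. The recording tableau Q records, in position (i, j), the step at which that cell was added to P.
  Insert 5 (step 1): P = [5];  Q = [1]
  Insert 2 (step 2): P = [2] / [5];  Q = [1] / [2]
  Insert 1 (step 3): P = [1] / [2] / [5];  Q = [1] / [2] / [3]
  Insert 6 (step 4): P = [1, 6] / [2] / [5];  Q = [1, 4] / [2] / [3]
  Insert 4 (step 5): P = [1, 4] / [2, 6] / [5];  Q = [1, 4] / [2, 5] / [3]
  Insert 3 (step 6): P = [1, 3] / [2, 4] / [5, 6];  Q = [1, 4] / [2, 5] / [3, 6]
Final shape: (2, 2, 2).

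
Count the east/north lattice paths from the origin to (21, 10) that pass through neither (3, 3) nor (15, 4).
Number of paths = 31396981

Inclusion–exclusion. Total paths: C(31, 21) = 44352165. Through P₁: C(6, 3)·C(25, 18) = 9614000. Through P₂: C(19, 15)·C(12, 6) = 3581424. Since P₁ is strictly southwest of P₂, a monotone path through both must visit P₁ then P₂; paths through both = C(6, 3)·C(13, 12)·C(12, 6) = 240240. Avoid both = 44352165 − 9614000 − 3581424 + 240240 = 31396981.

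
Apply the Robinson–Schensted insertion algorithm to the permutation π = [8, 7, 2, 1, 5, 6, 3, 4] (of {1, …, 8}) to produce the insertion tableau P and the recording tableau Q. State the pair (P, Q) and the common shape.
P = [1, 3, 4] / [2, 5, 6] / [7] / [8];  Q = [1, 5, 6] / [2, 7, 8] / [3] / [4];  common shape = (3, 3, 1, 1)

Row-insert the values π_1, π_2, … into P one at a time, bumping the leftmost entry strictly greater than the inserted value down to the next row. The recording tableau Q records, in position (i, j), the step at which that cell was added to P.
  Insert 8 (step 1): P = [8];  Q = [1]
  Insert 7 (step 2): P = [7] / [8];  Q = [1] / [2]
  Insert 2 (step 3): P = [2] / [7] / [8];  Q = [1] / [2] / [3]
  Insert 1 (step 4): P = [1] / [2] / [7] / [8];  Q = [1] / [2] / [3] / [4]
  Insert 5 (step 5): P = [1, 5] / [2] / [7] / [8];  Q = [1, 5] / [2] / [3] / [4]
  Insert 6 (step 6): P = [1, 5, 6] / [2] / [7] / [8];  Q = [1, 5, 6] / [2] / [3] / [4]
  Insert 3 (step 7): P = [1, 3, 6] / [2, 5] / [7] / [8];  Q = [1, 5, 6] / [2, 7] / [3] / [4]
  Insert 4 (step 8): P = [1, 3, 4] / [2, 5, 6] / [7] / [8];  Q = [1, 5, 6] / [2, 7, 8] / [3] / [4]
Final shape: (3, 3, 1, 1).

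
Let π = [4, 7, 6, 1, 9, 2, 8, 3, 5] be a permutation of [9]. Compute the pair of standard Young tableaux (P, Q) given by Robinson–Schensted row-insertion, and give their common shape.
P = [1, 2, 3, 5] / [4, 6, 8] / [7, 9];  Q = [1, 2, 5, 9] / [3, 6, 7] / [4, 8];  common shape = (4, 3, 2)

Row-insert the values π_1, π_2, … into P one at a time, bumping the leftmost entry strictly greater than the inserted value down to the next row. The recording tableau Q records, in position (i, j), the step at which that cell was added to P.
  Insert 4 (step 1): P = [4];  Q = [1]
  Insert 7 (step 2): P = [4, 7];  Q = [1, 2]
  Insert 6 (step 3): P = [4, 6] / [7];  Q = [1, 2] / [3]
  Insert 1 (step 4): P = [1, 6] / [4] / [7];  Q = [1, 2] / [3] / [4]
  Insert 9 (step 5): P = [1, 6, 9] / [4] / [7];  Q = [1, 2, 5] / [3] / [4]
  Insert 2 (step 6): P = [1, 2, 9] / [4, 6] / [7];  Q = [1, 2, 5] / [3, 6] / [4]
  Insert 8 (step 7): P = [1, 2, 8] / [4, 6, 9] / [7];  Q = [1, 2, 5] / [3, 6, 7] / [4]
  Insert 3 (step 8): P = [1, 2, 3] / [4, 6, 8] / [7, 9];  Q = [1, 2, 5] / [3, 6, 7] / [4, 8]
  Insert 5 (step 9): P = [1, 2, 3, 5] / [4, 6, 8] / [7, 9];  Q = [1, 2, 5, 9] / [3, 6, 7] / [4, 8]
Final shape: (4, 3, 2).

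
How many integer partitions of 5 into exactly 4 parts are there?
p(5, 4 parts) = 1

Partitions of n into exactly k parts ↔ partitions of n − k into at most k parts (subtract 1 from each part). For n = 5, k = 4, the partitions are: 2+1+1+1. Count = 1.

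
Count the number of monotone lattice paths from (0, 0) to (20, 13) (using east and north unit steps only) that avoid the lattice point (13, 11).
Number of paths = 483305256

Total paths from (0, 0) to (20, 13): C(33, 20) = 573166440. Paths through (13, 11): (paths (0, 0) → (13, 11)) × (paths (13, 11) → (20, 13)) = C(24, 13) · C(9, 7) = 2496144 · 36 = 89861184. Avoidance count = 573166440 − 89861184 = 483305256.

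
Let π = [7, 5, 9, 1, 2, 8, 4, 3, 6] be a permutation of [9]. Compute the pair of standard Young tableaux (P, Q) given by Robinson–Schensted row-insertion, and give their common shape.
P = [1, 2, 3, 6] / [4, 8] / [5, 9] / [7];  Q = [1, 3, 6, 9] / [2, 5] / [4, 7] / [8];  common shape = (4, 2, 2, 1)

Row-insert the values π_1, π_2, … into P one at a time, bumping the leftmost entry strictly greater than the inserted value down to the next row. The recording tableau Q records, in position (i, j), the step at which that cell was added to P.
  Insert 7 (step 1): P = [7];  Q = [1]
  Insert 5 (step 2): P = [5] / [7];  Q = [1] / [2]
  Insert 9 (step 3): P = [5, 9] / [7];  Q = [1, 3] / [2]
  Insert 1 (step 4): P = [1, 9] / [5] / [7];  Q = [1, 3] / [2] / [4]
  Insert 2 (step 5): P = [1, 2] / [5, 9] / [7];  Q = [1, 3] / [2, 5] / [4]
  Insert 8 (step 6): P = [1, 2, 8] / [5, 9] / [7];  Q = [1, 3, 6] / [2, 5] / [4]
  Insert 4 (step 7): P = [1, 2, 4] / [5, 8] / [7, 9];  Q = [1, 3, 6] / [2, 5] / [4, 7]
  Insert 3 (step 8): P = [1, 2, 3] / [4, 8] / [5, 9] / [7];  Q = [1, 3, 6] / [2, 5] / [4, 7] / [8]
  Insert 6 (step 9): P = [1, 2, 3, 6] / [4, 8] / [5, 9] / [7];  Q = [1, 3, 6, 9] / [2, 5] / [4, 7] / [8]
Final shape: (4, 2, 2, 1).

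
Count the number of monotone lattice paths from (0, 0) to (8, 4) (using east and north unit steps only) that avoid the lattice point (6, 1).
Number of paths = 425

Total paths from (0, 0) to (8, 4): C(12, 8) = 495. Paths through (6, 1): (paths (0, 0) → (6, 1)) × (paths (6, 1) → (8, 4)) = C(7, 6) · C(5, 2) = 7 · 10 = 70. Avoidance count = 495 − 70 = 425.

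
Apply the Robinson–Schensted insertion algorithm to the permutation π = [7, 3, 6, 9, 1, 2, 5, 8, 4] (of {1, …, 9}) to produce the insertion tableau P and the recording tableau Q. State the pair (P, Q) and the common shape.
P = [1, 2, 4, 8] / [3, 5, 9] / [6] / [7];  Q = [1, 3, 4, 8] / [2, 6, 7] / [5] / [9];  common shape = (4, 3, 1, 1)

Row-insert the values π_1, π_2, … into P one at a time, bumping the leftmost entry strictly greater than the inserted value down to the next row. The recording tableau Q records, in position (i, j), the step at which that cell was added to P.
  Insert 7 (step 1): P = [7];  Q = [1]
  Insert 3 (step 2): P = [3] / [7];  Q = [1] / [2]
  Insert 6 (step 3): P = [3, 6] / [7];  Q = [1, 3] / [2]
  Insert 9 (step 4): P = [3, 6, 9] / [7];  Q = [1, 3, 4] / [2]
  Insert 1 (step 5): P = [1, 6, 9] / [3] / [7];  Q = [1, 3, 4] / [2] / [5]
  Insert 2 (step 6): P = [1, 2, 9] / [3, 6] / [7];  Q = [1, 3, 4] / [2, 6] / [5]
  Insert 5 (step 7): P = [1, 2, 5] / [3, 6, 9] / [7];  Q = [1, 3, 4] / [2, 6, 7] / [5]
  Insert 8 (step 8): P = [1, 2, 5, 8] / [3, 6, 9] / [7];  Q = [1, 3, 4, 8] / [2, 6, 7] / [5]
  Insert 4 (step 9): P = [1, 2, 4, 8] / [3, 5, 9] / [6] / [7];  Q = [1, 3, 4, 8] / [2, 6, 7] / [5] / [9]
Final shape: (4, 3, 1, 1).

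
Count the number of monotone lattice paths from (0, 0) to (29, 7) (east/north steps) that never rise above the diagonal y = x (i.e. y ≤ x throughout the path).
Number of paths = 6399888

By the reflection principle (André's argument), the number of monotone paths to (29, 7) with n ≤ m that never go above y = x is C(36, 29) − C(36, 30) = 8347680 − 1947792 = 6399888.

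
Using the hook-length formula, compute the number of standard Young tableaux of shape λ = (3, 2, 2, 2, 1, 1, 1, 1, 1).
# SYT of shape (3, 2, 2, 2, 1, 1, 1, 1, 1) = 4368

Hook-length formula: f^λ = n! / Π hook(c), product over all cells c of the Young diagram. For λ = (3, 2, 2, 2, 1, 1, 1, 1, 1), n = 14 boxes. Hook lengths by row (left-to-right, top-to-bottom): [11, 5, 1]; [9, 3]; [8, 2]; [7, 1]; [5]; [4]; [3]; [2]; [1]. Product of hooks = 19958400. So f^λ = 14! / 19958400 = 87178291200 / 19958400 = 4368.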